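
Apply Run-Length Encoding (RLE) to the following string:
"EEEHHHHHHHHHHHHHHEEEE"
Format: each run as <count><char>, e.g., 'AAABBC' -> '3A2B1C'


Scanning runs left to right:
  i=0: run of 'E' x 3 -> '3E'
  i=3: run of 'H' x 14 -> '14H'
  i=17: run of 'E' x 4 -> '4E'

RLE = 3E14H4E


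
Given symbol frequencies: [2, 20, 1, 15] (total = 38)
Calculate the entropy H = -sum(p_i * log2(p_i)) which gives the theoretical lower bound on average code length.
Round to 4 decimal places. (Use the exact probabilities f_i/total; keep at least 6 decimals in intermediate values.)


Per-symbol terms -p_i * log2(p_i) with p_i = f_i/38:
  p = 2/38 = 0.052632: log2(p) = -4.247928, -p*log2(p) = 0.223575
  p = 20/38 = 0.526316: log2(p) = -0.925999, -p*log2(p) = 0.487368
  p = 1/38 = 0.026316: log2(p) = -5.247928, -p*log2(p) = 0.138103
  p = 15/38 = 0.394737: log2(p) = -1.341037, -p*log2(p) = 0.529357
H = 0.223575 + 0.487368 + 0.138103 + 0.529357 = 1.378403

H = 1.3784 bits/symbol


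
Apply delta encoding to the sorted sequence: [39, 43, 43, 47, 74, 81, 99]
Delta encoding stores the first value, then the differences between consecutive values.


First value: 39
Deltas:
  43 - 39 = 4
  43 - 43 = 0
  47 - 43 = 4
  74 - 47 = 27
  81 - 74 = 7
  99 - 81 = 18


Delta encoded: [39, 4, 0, 4, 27, 7, 18]


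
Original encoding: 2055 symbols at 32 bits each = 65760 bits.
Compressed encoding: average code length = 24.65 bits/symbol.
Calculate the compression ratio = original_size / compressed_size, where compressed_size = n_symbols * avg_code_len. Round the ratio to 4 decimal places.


original_size = n_symbols * orig_bits = 2055 * 32 = 65760 bits
compressed_size = n_symbols * avg_code_len = 2055 * 24.65 = 50655.75 bits
ratio = original_size / compressed_size = 65760 / 50655.75 = 1.2982

Compression ratio = 1.2982


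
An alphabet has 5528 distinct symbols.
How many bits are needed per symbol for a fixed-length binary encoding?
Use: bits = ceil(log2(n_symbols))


log2(5528) = 12.4325
Bracket: 2^12 = 4096 < 5528 <= 2^13 = 8192
So ceil(log2(5528)) = 13

bits = ceil(log2(5528)) = ceil(12.4325) = 13 bits


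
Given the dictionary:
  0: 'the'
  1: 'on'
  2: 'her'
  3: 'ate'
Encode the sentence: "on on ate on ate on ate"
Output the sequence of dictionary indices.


Look up each word in the dictionary:
  'on' -> 1
  'on' -> 1
  'ate' -> 3
  'on' -> 1
  'ate' -> 3
  'on' -> 1
  'ate' -> 3

Encoded: [1, 1, 3, 1, 3, 1, 3]


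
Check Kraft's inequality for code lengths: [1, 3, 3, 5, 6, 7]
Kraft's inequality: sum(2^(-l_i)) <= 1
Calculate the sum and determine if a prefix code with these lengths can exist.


Sum = 2^(-1) + 2^(-3) + 2^(-3) + 2^(-5) + 2^(-6) + 2^(-7)
    = 0.5 + 0.125 + 0.125 + 0.03125 + 0.015625 + 0.0078125
    = 103/128 = 0.8046875
Since 0.8046875 <= 1, Kraft's inequality IS satisfied.
A prefix code with these lengths CAN exist.

Kraft sum = 0.8046875. Satisfied.


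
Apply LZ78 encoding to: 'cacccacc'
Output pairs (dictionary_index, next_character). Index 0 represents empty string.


LZ78 encoding steps:
Dictionary: {0: ''}
Step 1: w='' (idx 0), next='c' -> output (0, 'c'), add 'c' as idx 1
Step 2: w='' (idx 0), next='a' -> output (0, 'a'), add 'a' as idx 2
Step 3: w='c' (idx 1), next='c' -> output (1, 'c'), add 'cc' as idx 3
Step 4: w='c' (idx 1), next='a' -> output (1, 'a'), add 'ca' as idx 4
Step 5: w='cc' (idx 3), end of input -> output (3, '')


Encoded: [(0, 'c'), (0, 'a'), (1, 'c'), (1, 'a'), (3, '')]


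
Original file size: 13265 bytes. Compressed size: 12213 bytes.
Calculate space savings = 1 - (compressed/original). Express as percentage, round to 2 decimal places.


ratio = compressed/original = 12213/13265 = 0.920694
savings = 1 - ratio = 1 - 0.920694 = 0.079306
as a percentage: 0.079306 * 100 = 7.93%

Space savings = 1 - 12213/13265 = 7.93%


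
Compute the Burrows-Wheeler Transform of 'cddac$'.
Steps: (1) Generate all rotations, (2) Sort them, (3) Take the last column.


Rotations (sorted):
  0: $cddac -> last char: c
  1: ac$cdd -> last char: d
  2: c$cdda -> last char: a
  3: cddac$ -> last char: $
  4: dac$cd -> last char: d
  5: ddac$c -> last char: c


BWT = cda$dc


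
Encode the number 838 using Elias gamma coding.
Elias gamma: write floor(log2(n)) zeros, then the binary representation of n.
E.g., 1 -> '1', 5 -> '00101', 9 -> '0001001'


num_bits = floor(log2(838)) + 1 = 10
leading_zeros = num_bits - 1 = 9
binary(838) = 1101000110

Elias gamma(838) = '000000000' + '1101000110' = 0000000001101000110 (19 bits)


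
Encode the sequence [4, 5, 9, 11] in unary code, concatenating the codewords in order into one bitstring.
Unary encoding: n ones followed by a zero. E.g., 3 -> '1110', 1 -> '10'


Encode each number as n ones followed by a terminating 0:
  4 -> 11110 (5 bits)
  5 -> 111110 (6 bits)
  9 -> 1111111110 (10 bits)
  11 -> 111111111110 (12 bits)
Total length = 5 + 6 + 10 + 12 = 33 bits.

Unary([4, 5, 9, 11]) = 111101111101111111110111111111110 (33 bits)


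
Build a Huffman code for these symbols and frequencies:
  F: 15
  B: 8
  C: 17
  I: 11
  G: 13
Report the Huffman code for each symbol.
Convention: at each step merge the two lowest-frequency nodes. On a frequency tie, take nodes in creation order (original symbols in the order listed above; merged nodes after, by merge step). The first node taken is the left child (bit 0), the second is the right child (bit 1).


Huffman tree construction:
Step 1: Merge B(8) + I(11) = 19
Step 2: Merge G(13) + F(15) = 28
Step 3: Merge C(17) + (B+I)(19) = 36
Step 4: Merge (G+F)(28) + (C+(B+I))(36) = 64
Read each symbol's code off the tree from the root (left child = 0, right child = 1).

Codes:
  F: 01 (length 2)
  B: 110 (length 3)
  C: 10 (length 2)
  I: 111 (length 3)
  G: 00 (length 2)
Average code length: 147/64 = 2.2969 bits/symbol


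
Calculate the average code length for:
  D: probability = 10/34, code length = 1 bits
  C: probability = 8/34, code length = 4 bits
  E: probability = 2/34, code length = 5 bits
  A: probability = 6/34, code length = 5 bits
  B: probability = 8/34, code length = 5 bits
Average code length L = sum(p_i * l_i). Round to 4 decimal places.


Weighted contributions p_i * l_i:
  D: (10/34) * 1 = 10/34
  C: (8/34) * 4 = 32/34
  E: (2/34) * 5 = 10/34
  A: (6/34) * 5 = 30/34
  B: (8/34) * 5 = 40/34
Sum = (10 + 32 + 10 + 30 + 40)/34 = 122/34

L = 122/34 = 3.5882 bits/symbol


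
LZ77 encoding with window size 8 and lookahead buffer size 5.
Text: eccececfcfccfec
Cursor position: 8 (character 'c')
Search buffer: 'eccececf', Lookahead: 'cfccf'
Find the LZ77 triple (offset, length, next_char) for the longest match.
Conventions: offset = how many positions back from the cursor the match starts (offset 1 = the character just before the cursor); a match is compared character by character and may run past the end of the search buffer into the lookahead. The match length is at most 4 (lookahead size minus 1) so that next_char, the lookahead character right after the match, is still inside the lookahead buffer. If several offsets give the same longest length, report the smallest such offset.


Try each offset into the search buffer:
  offset=1 (pos 7, char 'f'): match length 0
  offset=2 (pos 6, char 'c'): match length 3
  offset=3 (pos 5, char 'e'): match length 0
  offset=4 (pos 4, char 'c'): match length 1
  offset=5 (pos 3, char 'e'): match length 0
  offset=6 (pos 2, char 'c'): match length 1
  offset=7 (pos 1, char 'c'): match length 1
  offset=8 (pos 0, char 'e'): match length 0
Longest match has length 3 at offset 2.
next_char = character at position 8 + 3 = 11 -> 'c'

Best match: offset=2, length=3 (matching 'cfc' starting at position 6)
LZ77 triple: (2, 3, 'c')


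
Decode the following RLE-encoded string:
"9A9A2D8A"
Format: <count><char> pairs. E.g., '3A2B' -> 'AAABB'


Expanding each <count><char> pair:
  9A -> 'AAAAAAAAA'
  9A -> 'AAAAAAAAA'
  2D -> 'DD'
  8A -> 'AAAAAAAA'

Decoded = AAAAAAAAAAAAAAAAAADDAAAAAAAA


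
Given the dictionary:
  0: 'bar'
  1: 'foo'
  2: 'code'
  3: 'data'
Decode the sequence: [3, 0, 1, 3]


Look up each index in the dictionary:
  3 -> 'data'
  0 -> 'bar'
  1 -> 'foo'
  3 -> 'data'

Decoded: "data bar foo data"


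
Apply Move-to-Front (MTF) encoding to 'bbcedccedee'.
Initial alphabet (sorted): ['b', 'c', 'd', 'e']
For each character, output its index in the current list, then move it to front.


MTF encoding:
'b': index 0 in ['b', 'c', 'd', 'e'] -> ['b', 'c', 'd', 'e']
'b': index 0 in ['b', 'c', 'd', 'e'] -> ['b', 'c', 'd', 'e']
'c': index 1 in ['b', 'c', 'd', 'e'] -> ['c', 'b', 'd', 'e']
'e': index 3 in ['c', 'b', 'd', 'e'] -> ['e', 'c', 'b', 'd']
'd': index 3 in ['e', 'c', 'b', 'd'] -> ['d', 'e', 'c', 'b']
'c': index 2 in ['d', 'e', 'c', 'b'] -> ['c', 'd', 'e', 'b']
'c': index 0 in ['c', 'd', 'e', 'b'] -> ['c', 'd', 'e', 'b']
'e': index 2 in ['c', 'd', 'e', 'b'] -> ['e', 'c', 'd', 'b']
'd': index 2 in ['e', 'c', 'd', 'b'] -> ['d', 'e', 'c', 'b']
'e': index 1 in ['d', 'e', 'c', 'b'] -> ['e', 'd', 'c', 'b']
'e': index 0 in ['e', 'd', 'c', 'b'] -> ['e', 'd', 'c', 'b']


Output: [0, 0, 1, 3, 3, 2, 0, 2, 2, 1, 0]


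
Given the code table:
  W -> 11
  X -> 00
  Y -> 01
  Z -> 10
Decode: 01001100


Decoding:
01 -> Y
00 -> X
11 -> W
00 -> X


Result: YXWX


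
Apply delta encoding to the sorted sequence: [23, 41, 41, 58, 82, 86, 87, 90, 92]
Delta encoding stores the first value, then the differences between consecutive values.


First value: 23
Deltas:
  41 - 23 = 18
  41 - 41 = 0
  58 - 41 = 17
  82 - 58 = 24
  86 - 82 = 4
  87 - 86 = 1
  90 - 87 = 3
  92 - 90 = 2


Delta encoded: [23, 18, 0, 17, 24, 4, 1, 3, 2]


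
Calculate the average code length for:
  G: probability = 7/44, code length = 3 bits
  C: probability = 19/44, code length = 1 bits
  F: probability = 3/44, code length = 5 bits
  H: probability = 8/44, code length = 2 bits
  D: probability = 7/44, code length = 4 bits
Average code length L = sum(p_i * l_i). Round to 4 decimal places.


Weighted contributions p_i * l_i:
  G: (7/44) * 3 = 21/44
  C: (19/44) * 1 = 19/44
  F: (3/44) * 5 = 15/44
  H: (8/44) * 2 = 16/44
  D: (7/44) * 4 = 28/44
Sum = (21 + 19 + 15 + 16 + 28)/44 = 99/44

L = 99/44 = 2.2500 bits/symbol


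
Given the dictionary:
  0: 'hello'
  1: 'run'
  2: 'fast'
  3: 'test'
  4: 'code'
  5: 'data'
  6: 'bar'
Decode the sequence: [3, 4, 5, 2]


Look up each index in the dictionary:
  3 -> 'test'
  4 -> 'code'
  5 -> 'data'
  2 -> 'fast'

Decoded: "test code data fast"


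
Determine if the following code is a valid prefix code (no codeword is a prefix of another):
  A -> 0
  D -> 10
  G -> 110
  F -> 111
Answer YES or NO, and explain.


Checking each pair (does one codeword prefix another?):
  A='0' vs D='10': no prefix
  A='0' vs G='110': no prefix
  A='0' vs F='111': no prefix
  D='10' vs A='0': no prefix
  D='10' vs G='110': no prefix
  D='10' vs F='111': no prefix
  G='110' vs A='0': no prefix
  G='110' vs D='10': no prefix
  G='110' vs F='111': no prefix
  F='111' vs A='0': no prefix
  F='111' vs D='10': no prefix
  F='111' vs G='110': no prefix
No violation found over all pairs.

YES -- this is a valid prefix code. No codeword is a prefix of any other codeword.


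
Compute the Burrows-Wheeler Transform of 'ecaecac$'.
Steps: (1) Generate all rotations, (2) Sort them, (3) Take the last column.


Rotations (sorted):
  0: $ecaecac -> last char: c
  1: ac$ecaec -> last char: c
  2: aecac$ec -> last char: c
  3: c$ecaeca -> last char: a
  4: cac$ecae -> last char: e
  5: caecac$e -> last char: e
  6: ecac$eca -> last char: a
  7: ecaecac$ -> last char: $


BWT = cccaeea$


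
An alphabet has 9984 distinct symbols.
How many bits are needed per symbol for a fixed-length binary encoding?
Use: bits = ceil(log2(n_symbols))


log2(9984) = 13.2854
Bracket: 2^13 = 8192 < 9984 <= 2^14 = 16384
So ceil(log2(9984)) = 14

bits = ceil(log2(9984)) = ceil(13.2854) = 14 bits


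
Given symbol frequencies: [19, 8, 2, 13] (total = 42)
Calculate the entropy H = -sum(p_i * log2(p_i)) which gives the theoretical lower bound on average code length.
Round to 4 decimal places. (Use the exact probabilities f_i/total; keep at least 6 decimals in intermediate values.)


Per-symbol terms -p_i * log2(p_i) with p_i = f_i/42:
  p = 19/42 = 0.452381: log2(p) = -1.144390, -p*log2(p) = 0.517700
  p = 8/42 = 0.190476: log2(p) = -2.392317, -p*log2(p) = 0.455680
  p = 2/42 = 0.047619: log2(p) = -4.392317, -p*log2(p) = 0.209158
  p = 13/42 = 0.309524: log2(p) = -1.691878, -p*log2(p) = 0.523676
H = 0.517700 + 0.455680 + 0.209158 + 0.523676 = 1.706214

H = 1.7062 bits/symbol


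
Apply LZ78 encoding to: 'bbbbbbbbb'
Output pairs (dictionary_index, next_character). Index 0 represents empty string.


LZ78 encoding steps:
Dictionary: {0: ''}
Step 1: w='' (idx 0), next='b' -> output (0, 'b'), add 'b' as idx 1
Step 2: w='b' (idx 1), next='b' -> output (1, 'b'), add 'bb' as idx 2
Step 3: w='bb' (idx 2), next='b' -> output (2, 'b'), add 'bbb' as idx 3
Step 4: w='bbb' (idx 3), end of input -> output (3, '')


Encoded: [(0, 'b'), (1, 'b'), (2, 'b'), (3, '')]


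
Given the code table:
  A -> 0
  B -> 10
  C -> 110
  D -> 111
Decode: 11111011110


Decoding:
111 -> D
110 -> C
111 -> D
10 -> B


Result: DCDB


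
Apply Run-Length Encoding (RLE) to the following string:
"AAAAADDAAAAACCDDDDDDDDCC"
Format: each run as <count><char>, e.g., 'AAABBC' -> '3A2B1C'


Scanning runs left to right:
  i=0: run of 'A' x 5 -> '5A'
  i=5: run of 'D' x 2 -> '2D'
  i=7: run of 'A' x 5 -> '5A'
  i=12: run of 'C' x 2 -> '2C'
  i=14: run of 'D' x 8 -> '8D'
  i=22: run of 'C' x 2 -> '2C'

RLE = 5A2D5A2C8D2C


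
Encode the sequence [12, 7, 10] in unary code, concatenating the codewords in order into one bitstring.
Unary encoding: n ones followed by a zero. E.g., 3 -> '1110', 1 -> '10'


Encode each number as n ones followed by a terminating 0:
  12 -> 1111111111110 (13 bits)
  7 -> 11111110 (8 bits)
  10 -> 11111111110 (11 bits)
Total length = 13 + 8 + 11 = 32 bits.

Unary([12, 7, 10]) = 11111111111101111111011111111110 (32 bits)


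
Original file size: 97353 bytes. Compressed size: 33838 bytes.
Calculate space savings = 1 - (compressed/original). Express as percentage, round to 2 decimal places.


ratio = compressed/original = 33838/97353 = 0.34758
savings = 1 - ratio = 1 - 0.34758 = 0.65242
as a percentage: 0.65242 * 100 = 65.24%

Space savings = 1 - 33838/97353 = 65.24%


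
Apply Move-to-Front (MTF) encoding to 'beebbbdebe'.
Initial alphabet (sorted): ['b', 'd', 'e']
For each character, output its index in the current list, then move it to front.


MTF encoding:
'b': index 0 in ['b', 'd', 'e'] -> ['b', 'd', 'e']
'e': index 2 in ['b', 'd', 'e'] -> ['e', 'b', 'd']
'e': index 0 in ['e', 'b', 'd'] -> ['e', 'b', 'd']
'b': index 1 in ['e', 'b', 'd'] -> ['b', 'e', 'd']
'b': index 0 in ['b', 'e', 'd'] -> ['b', 'e', 'd']
'b': index 0 in ['b', 'e', 'd'] -> ['b', 'e', 'd']
'd': index 2 in ['b', 'e', 'd'] -> ['d', 'b', 'e']
'e': index 2 in ['d', 'b', 'e'] -> ['e', 'd', 'b']
'b': index 2 in ['e', 'd', 'b'] -> ['b', 'e', 'd']
'e': index 1 in ['b', 'e', 'd'] -> ['e', 'b', 'd']


Output: [0, 2, 0, 1, 0, 0, 2, 2, 2, 1]


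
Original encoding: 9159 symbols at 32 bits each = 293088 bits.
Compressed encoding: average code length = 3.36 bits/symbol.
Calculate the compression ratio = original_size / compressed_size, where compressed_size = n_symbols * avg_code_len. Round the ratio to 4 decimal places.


original_size = n_symbols * orig_bits = 9159 * 32 = 293088 bits
compressed_size = n_symbols * avg_code_len = 9159 * 3.36 = 30774.24 bits
ratio = original_size / compressed_size = 293088 / 30774.24 = 9.5238

Compression ratio = 9.5238


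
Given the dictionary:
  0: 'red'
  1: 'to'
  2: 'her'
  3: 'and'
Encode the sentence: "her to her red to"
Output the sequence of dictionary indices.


Look up each word in the dictionary:
  'her' -> 2
  'to' -> 1
  'her' -> 2
  'red' -> 0
  'to' -> 1

Encoded: [2, 1, 2, 0, 1]


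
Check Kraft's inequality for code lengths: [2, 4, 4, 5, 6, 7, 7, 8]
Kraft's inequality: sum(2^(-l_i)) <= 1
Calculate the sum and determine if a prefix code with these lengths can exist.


Sum = 2^(-2) + 2^(-4) + 2^(-4) + 2^(-5) + 2^(-6) + 2^(-7) + 2^(-7) + 2^(-8)
    = 0.25 + 0.0625 + 0.0625 + 0.03125 + 0.015625 + 0.0078125 + 0.0078125 + 0.00390625
    = 113/256 = 0.44140625
Since 0.44140625 <= 1, Kraft's inequality IS satisfied.
A prefix code with these lengths CAN exist.

Kraft sum = 0.44140625. Satisfied.


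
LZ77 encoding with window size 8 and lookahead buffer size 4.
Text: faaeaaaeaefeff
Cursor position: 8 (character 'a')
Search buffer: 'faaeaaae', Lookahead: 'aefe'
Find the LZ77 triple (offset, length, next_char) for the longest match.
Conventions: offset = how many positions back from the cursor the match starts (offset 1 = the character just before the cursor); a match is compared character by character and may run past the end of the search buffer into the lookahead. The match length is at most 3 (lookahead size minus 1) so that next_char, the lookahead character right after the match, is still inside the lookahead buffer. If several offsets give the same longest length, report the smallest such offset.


Try each offset into the search buffer:
  offset=1 (pos 7, char 'e'): match length 0
  offset=2 (pos 6, char 'a'): match length 2
  offset=3 (pos 5, char 'a'): match length 1
  offset=4 (pos 4, char 'a'): match length 1
  offset=5 (pos 3, char 'e'): match length 0
  offset=6 (pos 2, char 'a'): match length 2
  offset=7 (pos 1, char 'a'): match length 1
  offset=8 (pos 0, char 'f'): match length 0
Longest match has length 2, found at offsets 2, 6; take the smallest, offset 2.
next_char = character at position 8 + 2 = 10 -> 'f'

Best match: offset=2, length=2 (matching 'ae' starting at position 6)
LZ77 triple: (2, 2, 'f')


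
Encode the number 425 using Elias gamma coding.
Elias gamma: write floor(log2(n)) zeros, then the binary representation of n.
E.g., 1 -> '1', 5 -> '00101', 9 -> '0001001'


num_bits = floor(log2(425)) + 1 = 9
leading_zeros = num_bits - 1 = 8
binary(425) = 110101001

Elias gamma(425) = '00000000' + '110101001' = 00000000110101001 (17 bits)


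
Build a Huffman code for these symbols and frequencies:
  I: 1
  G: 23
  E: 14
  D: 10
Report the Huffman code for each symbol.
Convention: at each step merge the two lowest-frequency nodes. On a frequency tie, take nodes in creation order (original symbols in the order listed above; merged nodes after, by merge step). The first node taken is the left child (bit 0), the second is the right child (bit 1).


Huffman tree construction:
Step 1: Merge I(1) + D(10) = 11
Step 2: Merge (I+D)(11) + E(14) = 25
Step 3: Merge G(23) + ((I+D)+E)(25) = 48
Read each symbol's code off the tree from the root (left child = 0, right child = 1).

Codes:
  I: 100 (length 3)
  G: 0 (length 1)
  E: 11 (length 2)
  D: 101 (length 3)
Average code length: 84/48 = 1.7500 bits/symbol


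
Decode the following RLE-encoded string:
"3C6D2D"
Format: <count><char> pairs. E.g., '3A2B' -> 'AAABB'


Expanding each <count><char> pair:
  3C -> 'CCC'
  6D -> 'DDDDDD'
  2D -> 'DD'

Decoded = CCCDDDDDDDD


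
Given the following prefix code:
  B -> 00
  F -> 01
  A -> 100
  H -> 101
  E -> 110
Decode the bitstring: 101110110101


Decoding step by step:
Bits 101 -> H
Bits 110 -> E
Bits 110 -> E
Bits 101 -> H


Decoded message: HEEH


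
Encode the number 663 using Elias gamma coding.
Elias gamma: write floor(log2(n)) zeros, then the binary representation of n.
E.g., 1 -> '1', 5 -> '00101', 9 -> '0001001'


num_bits = floor(log2(663)) + 1 = 10
leading_zeros = num_bits - 1 = 9
binary(663) = 1010010111

Elias gamma(663) = '000000000' + '1010010111' = 0000000001010010111 (19 bits)


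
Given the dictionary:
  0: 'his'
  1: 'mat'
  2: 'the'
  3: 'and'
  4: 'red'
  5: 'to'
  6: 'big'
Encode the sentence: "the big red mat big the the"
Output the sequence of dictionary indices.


Look up each word in the dictionary:
  'the' -> 2
  'big' -> 6
  'red' -> 4
  'mat' -> 1
  'big' -> 6
  'the' -> 2
  'the' -> 2

Encoded: [2, 6, 4, 1, 6, 2, 2]


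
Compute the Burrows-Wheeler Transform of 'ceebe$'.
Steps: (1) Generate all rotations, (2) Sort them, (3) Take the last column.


Rotations (sorted):
  0: $ceebe -> last char: e
  1: be$cee -> last char: e
  2: ceebe$ -> last char: $
  3: e$ceeb -> last char: b
  4: ebe$ce -> last char: e
  5: eebe$c -> last char: c


BWT = ee$bec


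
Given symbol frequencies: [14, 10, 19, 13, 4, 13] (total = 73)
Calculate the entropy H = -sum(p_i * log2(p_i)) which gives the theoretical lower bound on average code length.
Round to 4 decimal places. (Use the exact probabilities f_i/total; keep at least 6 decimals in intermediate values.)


Per-symbol terms -p_i * log2(p_i) with p_i = f_i/73:
  p = 14/73 = 0.191781: log2(p) = -2.382470, -p*log2(p) = 0.456912
  p = 10/73 = 0.136986: log2(p) = -2.867896, -p*log2(p) = 0.392863
  p = 19/73 = 0.260274: log2(p) = -1.941897, -p*log2(p) = 0.505425
  p = 13/73 = 0.178082: log2(p) = -2.489385, -p*log2(p) = 0.443315
  p = 4/73 = 0.054795: log2(p) = -4.189825, -p*log2(p) = 0.229579
  p = 13/73 = 0.178082: log2(p) = -2.489385, -p*log2(p) = 0.443315
H = 0.456912 + 0.392863 + 0.505425 + 0.443315 + 0.229579 + 0.443315 = 2.471409

H = 2.4714 bits/symbol


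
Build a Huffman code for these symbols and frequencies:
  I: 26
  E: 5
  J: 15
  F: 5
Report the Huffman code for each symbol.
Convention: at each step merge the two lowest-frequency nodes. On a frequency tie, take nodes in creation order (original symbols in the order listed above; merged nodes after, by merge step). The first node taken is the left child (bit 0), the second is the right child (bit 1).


Huffman tree construction:
Step 1: Merge E(5) + F(5) = 10
Step 2: Merge (E+F)(10) + J(15) = 25
Step 3: Merge ((E+F)+J)(25) + I(26) = 51
Read each symbol's code off the tree from the root (left child = 0, right child = 1).

Codes:
  I: 1 (length 1)
  E: 000 (length 3)
  J: 01 (length 2)
  F: 001 (length 3)
Average code length: 86/51 = 1.6863 bits/symbol


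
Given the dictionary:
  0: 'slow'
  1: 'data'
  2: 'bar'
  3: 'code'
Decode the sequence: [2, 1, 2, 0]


Look up each index in the dictionary:
  2 -> 'bar'
  1 -> 'data'
  2 -> 'bar'
  0 -> 'slow'

Decoded: "bar data bar slow"


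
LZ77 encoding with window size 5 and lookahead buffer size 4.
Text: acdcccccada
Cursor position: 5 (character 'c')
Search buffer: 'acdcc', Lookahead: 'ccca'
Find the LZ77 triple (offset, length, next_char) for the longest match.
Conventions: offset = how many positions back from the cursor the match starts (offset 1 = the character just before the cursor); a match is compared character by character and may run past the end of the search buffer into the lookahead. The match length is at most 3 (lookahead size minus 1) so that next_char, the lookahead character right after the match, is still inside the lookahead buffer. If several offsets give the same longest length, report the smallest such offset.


Try each offset into the search buffer:
  offset=1 (pos 4, char 'c'): match length 3
  offset=2 (pos 3, char 'c'): match length 3
  offset=3 (pos 2, char 'd'): match length 0
  offset=4 (pos 1, char 'c'): match length 1
  offset=5 (pos 0, char 'a'): match length 0
Longest match has length 3, found at offsets 1, 2; take the smallest, offset 1.
next_char = character at position 5 + 3 = 8 -> 'a'

Best match: offset=1, length=3 (matching 'ccc' starting at position 4)
LZ77 triple: (1, 3, 'a')


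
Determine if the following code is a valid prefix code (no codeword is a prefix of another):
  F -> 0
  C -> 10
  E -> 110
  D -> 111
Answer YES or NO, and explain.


Checking each pair (does one codeword prefix another?):
  F='0' vs C='10': no prefix
  F='0' vs E='110': no prefix
  F='0' vs D='111': no prefix
  C='10' vs F='0': no prefix
  C='10' vs E='110': no prefix
  C='10' vs D='111': no prefix
  E='110' vs F='0': no prefix
  E='110' vs C='10': no prefix
  E='110' vs D='111': no prefix
  D='111' vs F='0': no prefix
  D='111' vs C='10': no prefix
  D='111' vs E='110': no prefix
No violation found over all pairs.

YES -- this is a valid prefix code. No codeword is a prefix of any other codeword.


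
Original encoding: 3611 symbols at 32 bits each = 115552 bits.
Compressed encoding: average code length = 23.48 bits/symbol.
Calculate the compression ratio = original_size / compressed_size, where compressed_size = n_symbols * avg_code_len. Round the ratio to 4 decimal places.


original_size = n_symbols * orig_bits = 3611 * 32 = 115552 bits
compressed_size = n_symbols * avg_code_len = 3611 * 23.48 = 84786.28 bits
ratio = original_size / compressed_size = 115552 / 84786.28 = 1.3629

Compression ratio = 1.3629


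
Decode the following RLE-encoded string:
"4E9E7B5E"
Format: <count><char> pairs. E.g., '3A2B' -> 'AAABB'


Expanding each <count><char> pair:
  4E -> 'EEEE'
  9E -> 'EEEEEEEEE'
  7B -> 'BBBBBBB'
  5E -> 'EEEEE'

Decoded = EEEEEEEEEEEEEBBBBBBBEEEEE


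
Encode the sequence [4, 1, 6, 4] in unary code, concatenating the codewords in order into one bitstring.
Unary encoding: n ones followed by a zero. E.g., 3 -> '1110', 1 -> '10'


Encode each number as n ones followed by a terminating 0:
  4 -> 11110 (5 bits)
  1 -> 10 (2 bits)
  6 -> 1111110 (7 bits)
  4 -> 11110 (5 bits)
Total length = 5 + 2 + 7 + 5 = 19 bits.

Unary([4, 1, 6, 4]) = 1111010111111011110 (19 bits)


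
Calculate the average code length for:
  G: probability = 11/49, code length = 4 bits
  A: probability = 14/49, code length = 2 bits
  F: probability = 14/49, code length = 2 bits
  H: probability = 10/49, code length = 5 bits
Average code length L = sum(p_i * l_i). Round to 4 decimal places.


Weighted contributions p_i * l_i:
  G: (11/49) * 4 = 44/49
  A: (14/49) * 2 = 28/49
  F: (14/49) * 2 = 28/49
  H: (10/49) * 5 = 50/49
Sum = (44 + 28 + 28 + 50)/49 = 150/49

L = 150/49 = 3.0612 bits/symbol


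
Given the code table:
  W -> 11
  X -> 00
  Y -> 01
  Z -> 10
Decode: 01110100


Decoding:
01 -> Y
11 -> W
01 -> Y
00 -> X


Result: YWYX


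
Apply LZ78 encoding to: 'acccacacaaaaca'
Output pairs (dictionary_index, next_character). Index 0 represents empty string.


LZ78 encoding steps:
Dictionary: {0: ''}
Step 1: w='' (idx 0), next='a' -> output (0, 'a'), add 'a' as idx 1
Step 2: w='' (idx 0), next='c' -> output (0, 'c'), add 'c' as idx 2
Step 3: w='c' (idx 2), next='c' -> output (2, 'c'), add 'cc' as idx 3
Step 4: w='a' (idx 1), next='c' -> output (1, 'c'), add 'ac' as idx 4
Step 5: w='ac' (idx 4), next='a' -> output (4, 'a'), add 'aca' as idx 5
Step 6: w='a' (idx 1), next='a' -> output (1, 'a'), add 'aa' as idx 6
Step 7: w='aca' (idx 5), end of input -> output (5, '')


Encoded: [(0, 'a'), (0, 'c'), (2, 'c'), (1, 'c'), (4, 'a'), (1, 'a'), (5, '')]


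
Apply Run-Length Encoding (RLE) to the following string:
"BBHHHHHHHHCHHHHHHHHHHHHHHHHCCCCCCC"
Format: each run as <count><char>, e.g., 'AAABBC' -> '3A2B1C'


Scanning runs left to right:
  i=0: run of 'B' x 2 -> '2B'
  i=2: run of 'H' x 8 -> '8H'
  i=10: run of 'C' x 1 -> '1C'
  i=11: run of 'H' x 16 -> '16H'
  i=27: run of 'C' x 7 -> '7C'

RLE = 2B8H1C16H7C


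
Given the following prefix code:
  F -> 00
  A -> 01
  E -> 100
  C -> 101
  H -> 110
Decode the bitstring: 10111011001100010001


Decoding step by step:
Bits 101 -> C
Bits 110 -> H
Bits 110 -> H
Bits 01 -> A
Bits 100 -> E
Bits 01 -> A
Bits 00 -> F
Bits 01 -> A


Decoded message: CHHAEAFA


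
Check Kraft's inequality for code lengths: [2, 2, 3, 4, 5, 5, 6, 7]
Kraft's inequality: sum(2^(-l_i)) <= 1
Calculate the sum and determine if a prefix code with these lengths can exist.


Sum = 2^(-2) + 2^(-2) + 2^(-3) + 2^(-4) + 2^(-5) + 2^(-5) + 2^(-6) + 2^(-7)
    = 0.25 + 0.25 + 0.125 + 0.0625 + 0.03125 + 0.03125 + 0.015625 + 0.0078125
    = 99/128 = 0.7734375
Since 0.7734375 <= 1, Kraft's inequality IS satisfied.
A prefix code with these lengths CAN exist.

Kraft sum = 0.7734375. Satisfied.


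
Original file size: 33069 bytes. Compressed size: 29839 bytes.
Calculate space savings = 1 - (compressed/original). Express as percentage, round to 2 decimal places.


ratio = compressed/original = 29839/33069 = 0.902325
savings = 1 - ratio = 1 - 0.902325 = 0.097675
as a percentage: 0.097675 * 100 = 9.77%

Space savings = 1 - 29839/33069 = 9.77%


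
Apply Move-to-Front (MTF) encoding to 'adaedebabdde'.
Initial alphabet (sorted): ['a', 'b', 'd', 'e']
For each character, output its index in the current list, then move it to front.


MTF encoding:
'a': index 0 in ['a', 'b', 'd', 'e'] -> ['a', 'b', 'd', 'e']
'd': index 2 in ['a', 'b', 'd', 'e'] -> ['d', 'a', 'b', 'e']
'a': index 1 in ['d', 'a', 'b', 'e'] -> ['a', 'd', 'b', 'e']
'e': index 3 in ['a', 'd', 'b', 'e'] -> ['e', 'a', 'd', 'b']
'd': index 2 in ['e', 'a', 'd', 'b'] -> ['d', 'e', 'a', 'b']
'e': index 1 in ['d', 'e', 'a', 'b'] -> ['e', 'd', 'a', 'b']
'b': index 3 in ['e', 'd', 'a', 'b'] -> ['b', 'e', 'd', 'a']
'a': index 3 in ['b', 'e', 'd', 'a'] -> ['a', 'b', 'e', 'd']
'b': index 1 in ['a', 'b', 'e', 'd'] -> ['b', 'a', 'e', 'd']
'd': index 3 in ['b', 'a', 'e', 'd'] -> ['d', 'b', 'a', 'e']
'd': index 0 in ['d', 'b', 'a', 'e'] -> ['d', 'b', 'a', 'e']
'e': index 3 in ['d', 'b', 'a', 'e'] -> ['e', 'd', 'b', 'a']


Output: [0, 2, 1, 3, 2, 1, 3, 3, 1, 3, 0, 3]


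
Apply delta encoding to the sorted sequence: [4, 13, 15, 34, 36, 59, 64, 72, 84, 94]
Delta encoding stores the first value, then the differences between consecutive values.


First value: 4
Deltas:
  13 - 4 = 9
  15 - 13 = 2
  34 - 15 = 19
  36 - 34 = 2
  59 - 36 = 23
  64 - 59 = 5
  72 - 64 = 8
  84 - 72 = 12
  94 - 84 = 10


Delta encoded: [4, 9, 2, 19, 2, 23, 5, 8, 12, 10]


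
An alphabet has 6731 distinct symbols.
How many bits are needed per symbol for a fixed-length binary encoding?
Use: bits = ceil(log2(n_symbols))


log2(6731) = 12.7166
Bracket: 2^12 = 4096 < 6731 <= 2^13 = 8192
So ceil(log2(6731)) = 13

bits = ceil(log2(6731)) = ceil(12.7166) = 13 bits


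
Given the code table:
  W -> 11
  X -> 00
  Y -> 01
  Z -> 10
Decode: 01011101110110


Decoding:
01 -> Y
01 -> Y
11 -> W
01 -> Y
11 -> W
01 -> Y
10 -> Z


Result: YYWYWYZ


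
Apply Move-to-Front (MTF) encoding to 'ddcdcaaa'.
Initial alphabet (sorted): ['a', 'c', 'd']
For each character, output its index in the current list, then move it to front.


MTF encoding:
'd': index 2 in ['a', 'c', 'd'] -> ['d', 'a', 'c']
'd': index 0 in ['d', 'a', 'c'] -> ['d', 'a', 'c']
'c': index 2 in ['d', 'a', 'c'] -> ['c', 'd', 'a']
'd': index 1 in ['c', 'd', 'a'] -> ['d', 'c', 'a']
'c': index 1 in ['d', 'c', 'a'] -> ['c', 'd', 'a']
'a': index 2 in ['c', 'd', 'a'] -> ['a', 'c', 'd']
'a': index 0 in ['a', 'c', 'd'] -> ['a', 'c', 'd']
'a': index 0 in ['a', 'c', 'd'] -> ['a', 'c', 'd']


Output: [2, 0, 2, 1, 1, 2, 0, 0]


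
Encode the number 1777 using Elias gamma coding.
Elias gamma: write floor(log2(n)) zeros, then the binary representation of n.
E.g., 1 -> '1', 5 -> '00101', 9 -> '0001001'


num_bits = floor(log2(1777)) + 1 = 11
leading_zeros = num_bits - 1 = 10
binary(1777) = 11011110001

Elias gamma(1777) = '0000000000' + '11011110001' = 000000000011011110001 (21 bits)


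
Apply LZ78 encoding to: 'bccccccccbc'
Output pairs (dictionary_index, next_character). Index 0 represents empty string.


LZ78 encoding steps:
Dictionary: {0: ''}
Step 1: w='' (idx 0), next='b' -> output (0, 'b'), add 'b' as idx 1
Step 2: w='' (idx 0), next='c' -> output (0, 'c'), add 'c' as idx 2
Step 3: w='c' (idx 2), next='c' -> output (2, 'c'), add 'cc' as idx 3
Step 4: w='cc' (idx 3), next='c' -> output (3, 'c'), add 'ccc' as idx 4
Step 5: w='cc' (idx 3), next='b' -> output (3, 'b'), add 'ccb' as idx 5
Step 6: w='c' (idx 2), end of input -> output (2, '')


Encoded: [(0, 'b'), (0, 'c'), (2, 'c'), (3, 'c'), (3, 'b'), (2, '')]


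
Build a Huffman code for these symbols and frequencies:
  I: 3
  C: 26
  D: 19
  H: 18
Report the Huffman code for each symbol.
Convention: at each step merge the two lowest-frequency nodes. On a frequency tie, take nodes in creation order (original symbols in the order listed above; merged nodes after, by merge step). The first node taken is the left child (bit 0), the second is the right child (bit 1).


Huffman tree construction:
Step 1: Merge I(3) + H(18) = 21
Step 2: Merge D(19) + (I+H)(21) = 40
Step 3: Merge C(26) + (D+(I+H))(40) = 66
Read each symbol's code off the tree from the root (left child = 0, right child = 1).

Codes:
  I: 110 (length 3)
  C: 0 (length 1)
  D: 10 (length 2)
  H: 111 (length 3)
Average code length: 127/66 = 1.9242 bits/symbol


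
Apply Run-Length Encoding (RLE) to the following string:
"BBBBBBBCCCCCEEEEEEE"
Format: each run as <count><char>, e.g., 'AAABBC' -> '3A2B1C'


Scanning runs left to right:
  i=0: run of 'B' x 7 -> '7B'
  i=7: run of 'C' x 5 -> '5C'
  i=12: run of 'E' x 7 -> '7E'

RLE = 7B5C7E


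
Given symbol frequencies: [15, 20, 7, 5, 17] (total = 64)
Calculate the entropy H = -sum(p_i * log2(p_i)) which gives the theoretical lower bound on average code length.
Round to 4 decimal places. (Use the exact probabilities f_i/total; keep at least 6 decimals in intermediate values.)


Per-symbol terms -p_i * log2(p_i) with p_i = f_i/64:
  p = 15/64 = 0.234375: log2(p) = -2.093109, -p*log2(p) = 0.490573
  p = 20/64 = 0.312500: log2(p) = -1.678072, -p*log2(p) = 0.524397
  p = 7/64 = 0.109375: log2(p) = -3.192645, -p*log2(p) = 0.349196
  p = 5/64 = 0.078125: log2(p) = -3.678072, -p*log2(p) = 0.287349
  p = 17/64 = 0.265625: log2(p) = -1.912537, -p*log2(p) = 0.508018
H = 0.490573 + 0.524397 + 0.349196 + 0.287349 + 0.508018 = 2.159533

H = 2.1595 bits/symbol


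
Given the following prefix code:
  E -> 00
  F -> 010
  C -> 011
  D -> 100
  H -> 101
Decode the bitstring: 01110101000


Decoding step by step:
Bits 011 -> C
Bits 101 -> H
Bits 010 -> F
Bits 00 -> E


Decoded message: CHFE


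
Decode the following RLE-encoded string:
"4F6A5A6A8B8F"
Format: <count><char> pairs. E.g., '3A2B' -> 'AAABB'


Expanding each <count><char> pair:
  4F -> 'FFFF'
  6A -> 'AAAAAA'
  5A -> 'AAAAA'
  6A -> 'AAAAAA'
  8B -> 'BBBBBBBB'
  8F -> 'FFFFFFFF'

Decoded = FFFFAAAAAAAAAAAAAAAAABBBBBBBBFFFFFFFF


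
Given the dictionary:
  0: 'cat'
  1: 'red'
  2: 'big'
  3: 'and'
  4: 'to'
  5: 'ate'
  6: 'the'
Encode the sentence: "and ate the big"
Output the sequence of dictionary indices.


Look up each word in the dictionary:
  'and' -> 3
  'ate' -> 5
  'the' -> 6
  'big' -> 2

Encoded: [3, 5, 6, 2]


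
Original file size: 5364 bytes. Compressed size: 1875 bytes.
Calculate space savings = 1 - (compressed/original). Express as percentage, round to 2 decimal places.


ratio = compressed/original = 1875/5364 = 0.349553
savings = 1 - ratio = 1 - 0.349553 = 0.650447
as a percentage: 0.650447 * 100 = 65.04%

Space savings = 1 - 1875/5364 = 65.04%


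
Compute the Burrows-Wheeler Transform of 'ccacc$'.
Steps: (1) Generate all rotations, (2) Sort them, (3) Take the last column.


Rotations (sorted):
  0: $ccacc -> last char: c
  1: acc$cc -> last char: c
  2: c$ccac -> last char: c
  3: cacc$c -> last char: c
  4: cc$cca -> last char: a
  5: ccacc$ -> last char: $


BWT = cccca$


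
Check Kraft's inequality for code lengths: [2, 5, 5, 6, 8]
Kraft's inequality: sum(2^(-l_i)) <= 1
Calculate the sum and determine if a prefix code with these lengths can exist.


Sum = 2^(-2) + 2^(-5) + 2^(-5) + 2^(-6) + 2^(-8)
    = 0.25 + 0.03125 + 0.03125 + 0.015625 + 0.00390625
    = 85/256 = 0.33203125
Since 0.33203125 <= 1, Kraft's inequality IS satisfied.
A prefix code with these lengths CAN exist.

Kraft sum = 0.33203125. Satisfied.


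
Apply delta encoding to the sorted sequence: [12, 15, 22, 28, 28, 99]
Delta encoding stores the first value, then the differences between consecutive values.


First value: 12
Deltas:
  15 - 12 = 3
  22 - 15 = 7
  28 - 22 = 6
  28 - 28 = 0
  99 - 28 = 71


Delta encoded: [12, 3, 7, 6, 0, 71]


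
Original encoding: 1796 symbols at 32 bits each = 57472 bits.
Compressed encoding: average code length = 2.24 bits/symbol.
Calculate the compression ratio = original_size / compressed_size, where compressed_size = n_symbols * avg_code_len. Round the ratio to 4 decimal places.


original_size = n_symbols * orig_bits = 1796 * 32 = 57472 bits
compressed_size = n_symbols * avg_code_len = 1796 * 2.24 = 4023.04 bits
ratio = original_size / compressed_size = 57472 / 4023.04 = 14.2857

Compression ratio = 14.2857


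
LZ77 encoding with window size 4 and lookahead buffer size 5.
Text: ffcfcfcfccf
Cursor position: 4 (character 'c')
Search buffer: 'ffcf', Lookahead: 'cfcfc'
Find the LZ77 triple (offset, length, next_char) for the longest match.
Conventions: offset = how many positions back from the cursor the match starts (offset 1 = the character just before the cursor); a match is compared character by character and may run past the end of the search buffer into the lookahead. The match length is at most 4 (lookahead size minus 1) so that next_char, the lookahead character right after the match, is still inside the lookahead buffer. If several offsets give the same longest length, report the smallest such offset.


Try each offset into the search buffer:
  offset=1 (pos 3, char 'f'): match length 0
  offset=2 (pos 2, char 'c'): match length 4
  offset=3 (pos 1, char 'f'): match length 0
  offset=4 (pos 0, char 'f'): match length 0
Longest match has length 4 at offset 2.
next_char = character at position 4 + 4 = 8 -> 'c'

Best match: offset=2, length=4 (matching 'cfcf' starting at position 2)
LZ77 triple: (2, 4, 'c')


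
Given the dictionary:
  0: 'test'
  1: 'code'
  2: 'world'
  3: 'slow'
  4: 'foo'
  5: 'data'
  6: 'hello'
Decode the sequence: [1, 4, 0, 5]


Look up each index in the dictionary:
  1 -> 'code'
  4 -> 'foo'
  0 -> 'test'
  5 -> 'data'

Decoded: "code foo test data"


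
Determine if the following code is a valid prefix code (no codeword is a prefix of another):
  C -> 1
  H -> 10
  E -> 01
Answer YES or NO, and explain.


Checking each pair (does one codeword prefix another?):
  C='1' vs H='10': prefix -- VIOLATION

NO -- this is NOT a valid prefix code. C (1) is a prefix of H (10).


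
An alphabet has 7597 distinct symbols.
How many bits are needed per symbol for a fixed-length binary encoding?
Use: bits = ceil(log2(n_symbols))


log2(7597) = 12.8912
Bracket: 2^12 = 4096 < 7597 <= 2^13 = 8192
So ceil(log2(7597)) = 13

bits = ceil(log2(7597)) = ceil(12.8912) = 13 bits


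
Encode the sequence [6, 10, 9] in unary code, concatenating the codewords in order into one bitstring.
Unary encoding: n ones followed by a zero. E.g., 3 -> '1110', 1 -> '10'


Encode each number as n ones followed by a terminating 0:
  6 -> 1111110 (7 bits)
  10 -> 11111111110 (11 bits)
  9 -> 1111111110 (10 bits)
Total length = 7 + 11 + 10 = 28 bits.

Unary([6, 10, 9]) = 1111110111111111101111111110 (28 bits)


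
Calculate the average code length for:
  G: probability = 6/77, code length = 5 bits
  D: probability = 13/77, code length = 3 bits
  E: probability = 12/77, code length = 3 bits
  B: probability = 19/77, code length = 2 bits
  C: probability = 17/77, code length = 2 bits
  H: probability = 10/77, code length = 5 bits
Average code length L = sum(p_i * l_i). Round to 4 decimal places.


Weighted contributions p_i * l_i:
  G: (6/77) * 5 = 30/77
  D: (13/77) * 3 = 39/77
  E: (12/77) * 3 = 36/77
  B: (19/77) * 2 = 38/77
  C: (17/77) * 2 = 34/77
  H: (10/77) * 5 = 50/77
Sum = (30 + 39 + 36 + 38 + 34 + 50)/77 = 227/77

L = 227/77 = 2.9481 bits/symbol


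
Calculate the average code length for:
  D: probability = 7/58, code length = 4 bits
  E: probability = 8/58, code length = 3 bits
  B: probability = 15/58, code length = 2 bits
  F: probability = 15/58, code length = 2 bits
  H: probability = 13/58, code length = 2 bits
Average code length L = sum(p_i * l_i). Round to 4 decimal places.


Weighted contributions p_i * l_i:
  D: (7/58) * 4 = 28/58
  E: (8/58) * 3 = 24/58
  B: (15/58) * 2 = 30/58
  F: (15/58) * 2 = 30/58
  H: (13/58) * 2 = 26/58
Sum = (28 + 24 + 30 + 30 + 26)/58 = 138/58

L = 138/58 = 2.3793 bits/symbol
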